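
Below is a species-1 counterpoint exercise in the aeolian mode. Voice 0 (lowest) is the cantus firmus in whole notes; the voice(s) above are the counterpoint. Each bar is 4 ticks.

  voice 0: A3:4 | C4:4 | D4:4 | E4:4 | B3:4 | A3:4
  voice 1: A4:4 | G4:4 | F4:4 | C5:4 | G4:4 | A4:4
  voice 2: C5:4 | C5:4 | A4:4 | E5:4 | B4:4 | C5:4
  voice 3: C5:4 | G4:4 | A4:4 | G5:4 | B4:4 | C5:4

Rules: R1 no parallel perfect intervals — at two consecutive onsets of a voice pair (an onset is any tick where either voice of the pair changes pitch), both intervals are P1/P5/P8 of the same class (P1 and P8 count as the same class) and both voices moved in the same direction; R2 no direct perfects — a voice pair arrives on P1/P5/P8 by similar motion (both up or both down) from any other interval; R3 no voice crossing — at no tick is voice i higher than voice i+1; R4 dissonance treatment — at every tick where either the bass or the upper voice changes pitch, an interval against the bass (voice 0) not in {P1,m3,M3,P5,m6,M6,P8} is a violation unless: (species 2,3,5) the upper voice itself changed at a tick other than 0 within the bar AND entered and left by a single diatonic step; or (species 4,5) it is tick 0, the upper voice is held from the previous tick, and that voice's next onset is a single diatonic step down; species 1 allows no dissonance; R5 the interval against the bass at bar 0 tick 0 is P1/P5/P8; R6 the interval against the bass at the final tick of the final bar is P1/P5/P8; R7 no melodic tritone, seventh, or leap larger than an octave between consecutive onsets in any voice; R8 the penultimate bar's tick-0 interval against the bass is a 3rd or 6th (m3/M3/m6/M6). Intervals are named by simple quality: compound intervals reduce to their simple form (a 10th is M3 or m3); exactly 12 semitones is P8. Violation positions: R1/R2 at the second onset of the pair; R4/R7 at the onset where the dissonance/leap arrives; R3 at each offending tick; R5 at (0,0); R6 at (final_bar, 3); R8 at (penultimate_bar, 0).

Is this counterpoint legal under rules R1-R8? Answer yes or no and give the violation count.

bar 0: v0=A3 v1=A4 v2=C5 v3=C5 (m3)
bar 1: v0=C4 v1=G4 v2=C5 v3=G4 (P5)
bar 2: v0=D4 v1=F4 v2=A4 v3=A4 (P5)
bar 3: v0=E4 v1=C5 v2=E5 v3=G5 (m3)
bar 4: v0=B3 v1=G4 v2=B4 v3=B4 (P8)
bar 5: v0=A3 v1=A4 v2=C5 v3=C5 (m3)
  R5 @ bar0.0: opens on m3
  R5 @ bar0.0: opens on m3
  R2 @ bar1.0: A4/C5 m3 -> G4/G4 P1 similar
  R3 @ bar1.0: C5 above G4
  R3 @ bar1.1: C5 above G4
  R3 @ bar1.2: C5 above G4
  R3 @ bar1.3: C5 above G4
  R1 @ bar2.0: C4/G4 P5 -> D4/A4 P5 similar
  R2 @ bar3.0: D4/A4 P5 -> E4/E5 P8 similar
  R2 @ bar3.0: F4/A4 M3 -> C5/G5 P5 similar
  R7 @ bar3.0: A4->G5 leap 10st
  R1 @ bar4.0: E4/E5 P8 -> B3/B4 P8 similar
  R2 @ bar4.0: E4/G5 m3 -> B3/B4 P8 similar
  R2 @ bar4.0: E5/G5 m3 -> B4/B4 P1 similar
  R8 @ bar4.0: penult P8 not 3rd/6th
  R8 @ bar4.0: penult P8 not 3rd/6th
  R1 @ bar5.0: B4/B4 P1 -> C5/C5 P1 similar
  R6 @ bar5.3: closes on m3
  R6 @ bar5.3: closes on m3

No (19 violations)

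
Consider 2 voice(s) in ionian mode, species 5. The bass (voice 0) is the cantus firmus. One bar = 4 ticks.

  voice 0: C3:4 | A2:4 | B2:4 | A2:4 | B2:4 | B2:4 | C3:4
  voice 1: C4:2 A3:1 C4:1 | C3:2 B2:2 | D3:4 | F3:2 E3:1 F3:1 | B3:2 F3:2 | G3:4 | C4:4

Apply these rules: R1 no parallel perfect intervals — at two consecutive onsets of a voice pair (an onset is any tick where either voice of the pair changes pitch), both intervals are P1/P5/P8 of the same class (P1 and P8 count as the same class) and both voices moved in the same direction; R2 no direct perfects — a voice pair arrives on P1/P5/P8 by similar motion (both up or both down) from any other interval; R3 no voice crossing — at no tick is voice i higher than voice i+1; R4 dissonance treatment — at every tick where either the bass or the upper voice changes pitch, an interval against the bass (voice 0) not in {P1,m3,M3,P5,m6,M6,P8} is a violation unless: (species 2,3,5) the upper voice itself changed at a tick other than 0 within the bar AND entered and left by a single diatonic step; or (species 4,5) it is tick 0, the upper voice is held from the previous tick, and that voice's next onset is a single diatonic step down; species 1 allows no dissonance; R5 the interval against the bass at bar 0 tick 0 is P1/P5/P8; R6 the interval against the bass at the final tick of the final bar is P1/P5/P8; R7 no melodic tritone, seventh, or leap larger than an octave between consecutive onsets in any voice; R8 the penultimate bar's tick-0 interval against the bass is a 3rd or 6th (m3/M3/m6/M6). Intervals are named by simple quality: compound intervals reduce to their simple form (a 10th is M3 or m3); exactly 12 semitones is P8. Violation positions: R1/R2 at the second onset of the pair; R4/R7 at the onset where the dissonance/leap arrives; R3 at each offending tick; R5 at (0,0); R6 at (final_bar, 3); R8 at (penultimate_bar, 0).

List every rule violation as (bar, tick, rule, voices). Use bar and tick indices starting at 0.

bar 0: v0=C3 v1=C4 downbeat P8
bar 1: v0=A2 v1=C3 downbeat m3
bar 2: v0=B2 v1=D3 downbeat m3
bar 3: v0=A2 v1=F3 downbeat m6
bar 4: v0=B2 v1=B3 downbeat P8
bar 5: v0=B2 v1=G3 downbeat m6
bar 6: v0=C3 v1=C4 downbeat P8
  -> R4 @ bar 1 tick 2 v(0, 1): A2/B2 M2 untreated
  -> R2 @ bar 4 tick 0 v(0, 1): A2/F3 m6 -> B2/B3 P8 similar
  -> R7 @ bar 4 tick 0 v(1,): F3->B3 leap 6st
  -> R4 @ bar 4 tick 2 v(0, 1): B2/F3 TT untreated
  -> R7 @ bar 4 tick 2 v(1,): B3->F3 leap 6st
  -> R2 @ bar 6 tick 0 v(0, 1): B2/G3 m6 -> C3/C4 P8 similar

(1, 2, R4, (0, 1))
(4, 0, R2, (0, 1))
(4, 0, R7, (1,))
(4, 2, R4, (0, 1))
(4, 2, R7, (1,))
(6, 0, R2, (0, 1))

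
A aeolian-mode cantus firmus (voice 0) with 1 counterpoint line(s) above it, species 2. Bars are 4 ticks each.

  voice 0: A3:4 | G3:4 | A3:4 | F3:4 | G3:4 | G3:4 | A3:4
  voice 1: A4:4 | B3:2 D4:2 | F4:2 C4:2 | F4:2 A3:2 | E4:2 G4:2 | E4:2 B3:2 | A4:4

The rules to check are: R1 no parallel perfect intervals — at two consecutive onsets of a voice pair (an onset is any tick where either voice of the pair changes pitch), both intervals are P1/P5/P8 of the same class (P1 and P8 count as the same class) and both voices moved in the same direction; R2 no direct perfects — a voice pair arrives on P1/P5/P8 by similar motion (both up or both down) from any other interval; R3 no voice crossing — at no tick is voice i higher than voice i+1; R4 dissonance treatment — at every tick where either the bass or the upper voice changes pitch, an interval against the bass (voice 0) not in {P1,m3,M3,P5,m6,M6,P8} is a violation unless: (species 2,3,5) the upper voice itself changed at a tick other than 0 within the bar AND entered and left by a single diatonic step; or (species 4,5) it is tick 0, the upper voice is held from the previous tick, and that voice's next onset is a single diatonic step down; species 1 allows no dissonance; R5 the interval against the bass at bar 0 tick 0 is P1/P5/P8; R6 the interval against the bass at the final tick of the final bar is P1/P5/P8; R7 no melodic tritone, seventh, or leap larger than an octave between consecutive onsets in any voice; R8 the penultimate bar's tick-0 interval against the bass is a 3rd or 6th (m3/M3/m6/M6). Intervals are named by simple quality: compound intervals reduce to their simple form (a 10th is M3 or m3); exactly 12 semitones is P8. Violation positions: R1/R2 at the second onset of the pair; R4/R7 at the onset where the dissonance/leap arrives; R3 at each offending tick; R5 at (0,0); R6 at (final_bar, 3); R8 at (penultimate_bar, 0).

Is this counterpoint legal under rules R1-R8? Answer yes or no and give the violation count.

bar 0: v0=A3 v1=A4 (P8)
bar 1: v0=G3 v1=B3 (M3)
bar 2: v0=A3 v1=F4 (m6)
bar 3: v0=F3 v1=F4 (P8)
bar 4: v0=G3 v1=E4 (M6)
bar 5: v0=G3 v1=E4 (M6)
bar 6: v0=A3 v1=A4 (P8)
  R7 @ bar1.0: A4->B3 leap 10st
  R2 @ bar6.0: G3/B3 M3 -> A3/A4 P8 similar
  R7 @ bar6.0: B3->A4 leap 10st

No (3 violations)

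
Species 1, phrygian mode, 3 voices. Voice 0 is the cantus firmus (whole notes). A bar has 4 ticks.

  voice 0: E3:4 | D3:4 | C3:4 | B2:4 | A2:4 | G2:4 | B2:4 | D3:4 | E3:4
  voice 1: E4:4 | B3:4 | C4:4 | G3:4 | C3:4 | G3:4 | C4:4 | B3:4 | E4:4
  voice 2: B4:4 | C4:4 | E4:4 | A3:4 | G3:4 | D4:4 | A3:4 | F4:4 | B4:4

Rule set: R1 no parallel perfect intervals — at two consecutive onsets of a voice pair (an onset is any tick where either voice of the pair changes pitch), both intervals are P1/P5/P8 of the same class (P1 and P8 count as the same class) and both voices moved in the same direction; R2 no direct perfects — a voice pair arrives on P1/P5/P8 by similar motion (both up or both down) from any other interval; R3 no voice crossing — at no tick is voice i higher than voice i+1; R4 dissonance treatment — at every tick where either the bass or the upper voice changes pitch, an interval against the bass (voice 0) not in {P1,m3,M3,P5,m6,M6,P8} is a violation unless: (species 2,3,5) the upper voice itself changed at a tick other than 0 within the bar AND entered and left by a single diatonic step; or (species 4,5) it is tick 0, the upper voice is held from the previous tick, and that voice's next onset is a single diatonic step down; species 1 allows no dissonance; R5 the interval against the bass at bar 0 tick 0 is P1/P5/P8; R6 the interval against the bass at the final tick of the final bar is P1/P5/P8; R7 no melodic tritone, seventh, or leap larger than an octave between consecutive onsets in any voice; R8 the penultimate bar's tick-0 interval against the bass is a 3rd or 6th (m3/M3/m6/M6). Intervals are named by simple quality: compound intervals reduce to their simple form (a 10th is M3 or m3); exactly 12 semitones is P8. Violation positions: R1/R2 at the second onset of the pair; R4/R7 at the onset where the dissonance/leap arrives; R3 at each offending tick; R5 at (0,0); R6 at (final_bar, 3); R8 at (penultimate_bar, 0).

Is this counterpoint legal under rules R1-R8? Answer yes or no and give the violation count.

bar 0: v0=E3 v1=E4 v2=B4 (P5)
bar 1: v0=D3 v1=B3 v2=C4 (m7)
bar 2: v0=C3 v1=C4 v2=E4 (M3)
bar 3: v0=B2 v1=G3 v2=A3 (m7)
bar 4: v0=A2 v1=C3 v2=G3 (m7)
bar 5: v0=G2 v1=G3 v2=D4 (P5)
bar 6: v0=B2 v1=C4 v2=A3 (m7)
bar 7: v0=D3 v1=B3 v2=F4 (m3)
bar 8: v0=E3 v1=E4 v2=B4 (P5)
  R4 @ bar1.0: D3/C4 m7 untreated
  R7 @ bar1.0: B4->C4 leap 11st
  R4 @ bar3.0: B2/A3 m7 untreated
  R2 @ bar4.0: G3/A3 M2 -> C3/G3 P5 similar
  R4 @ bar4.0: A2/G3 m7 untreated
  R1 @ bar5.0: C3/G3 P5 -> G3/D4 P5 similar
  R3 @ bar6.0: C4 above A3
  R4 @ bar6.0: B2/C4 m2 untreated
  R4 @ bar6.0: B2/A3 m7 untreated
  R3 @ bar6.1: C4 above A3
  R3 @ bar6.2: C4 above A3
  R3 @ bar6.3: C4 above A3
  R2 @ bar8.0: D3/B3 M6 -> E3/E4 P8 similar
  R2 @ bar8.0: D3/F4 m3 -> E3/B4 P5 similar
  R2 @ bar8.0: B3/F4 TT -> E4/B4 P5 similar
  R7 @ bar8.0: F4->B4 leap 6st

No (16 violations)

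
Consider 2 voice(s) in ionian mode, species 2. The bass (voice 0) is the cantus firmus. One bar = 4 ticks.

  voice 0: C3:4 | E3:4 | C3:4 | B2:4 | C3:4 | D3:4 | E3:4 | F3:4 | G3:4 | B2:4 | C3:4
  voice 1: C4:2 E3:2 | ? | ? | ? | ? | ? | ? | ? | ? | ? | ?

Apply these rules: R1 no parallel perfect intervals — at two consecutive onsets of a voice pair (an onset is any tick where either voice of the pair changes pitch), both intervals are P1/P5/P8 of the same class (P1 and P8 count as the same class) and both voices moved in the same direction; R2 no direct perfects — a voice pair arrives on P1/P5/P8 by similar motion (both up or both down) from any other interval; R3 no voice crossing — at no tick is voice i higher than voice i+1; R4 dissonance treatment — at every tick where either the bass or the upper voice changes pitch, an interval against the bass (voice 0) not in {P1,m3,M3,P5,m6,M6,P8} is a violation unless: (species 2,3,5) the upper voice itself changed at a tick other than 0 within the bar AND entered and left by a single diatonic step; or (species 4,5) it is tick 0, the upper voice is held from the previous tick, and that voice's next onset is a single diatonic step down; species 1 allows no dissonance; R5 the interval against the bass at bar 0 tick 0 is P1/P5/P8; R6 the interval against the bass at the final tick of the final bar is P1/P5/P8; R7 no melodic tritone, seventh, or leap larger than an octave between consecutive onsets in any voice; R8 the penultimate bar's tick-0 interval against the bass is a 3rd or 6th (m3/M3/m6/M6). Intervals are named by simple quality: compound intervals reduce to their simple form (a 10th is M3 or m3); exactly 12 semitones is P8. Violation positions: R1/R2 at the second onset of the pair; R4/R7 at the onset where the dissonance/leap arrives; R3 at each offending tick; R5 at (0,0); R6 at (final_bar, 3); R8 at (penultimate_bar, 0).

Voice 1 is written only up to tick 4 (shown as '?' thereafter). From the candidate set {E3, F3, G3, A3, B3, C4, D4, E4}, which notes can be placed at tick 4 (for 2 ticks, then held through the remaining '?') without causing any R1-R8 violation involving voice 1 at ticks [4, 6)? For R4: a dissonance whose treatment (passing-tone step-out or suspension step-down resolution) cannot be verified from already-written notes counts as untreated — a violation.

{C4, E3, G3}

E3: legal
F3: violates R4
G3: legal
A3: violates R4
B3: violates R2
C4: legal
D4: violates R4,R7
E4: violates R2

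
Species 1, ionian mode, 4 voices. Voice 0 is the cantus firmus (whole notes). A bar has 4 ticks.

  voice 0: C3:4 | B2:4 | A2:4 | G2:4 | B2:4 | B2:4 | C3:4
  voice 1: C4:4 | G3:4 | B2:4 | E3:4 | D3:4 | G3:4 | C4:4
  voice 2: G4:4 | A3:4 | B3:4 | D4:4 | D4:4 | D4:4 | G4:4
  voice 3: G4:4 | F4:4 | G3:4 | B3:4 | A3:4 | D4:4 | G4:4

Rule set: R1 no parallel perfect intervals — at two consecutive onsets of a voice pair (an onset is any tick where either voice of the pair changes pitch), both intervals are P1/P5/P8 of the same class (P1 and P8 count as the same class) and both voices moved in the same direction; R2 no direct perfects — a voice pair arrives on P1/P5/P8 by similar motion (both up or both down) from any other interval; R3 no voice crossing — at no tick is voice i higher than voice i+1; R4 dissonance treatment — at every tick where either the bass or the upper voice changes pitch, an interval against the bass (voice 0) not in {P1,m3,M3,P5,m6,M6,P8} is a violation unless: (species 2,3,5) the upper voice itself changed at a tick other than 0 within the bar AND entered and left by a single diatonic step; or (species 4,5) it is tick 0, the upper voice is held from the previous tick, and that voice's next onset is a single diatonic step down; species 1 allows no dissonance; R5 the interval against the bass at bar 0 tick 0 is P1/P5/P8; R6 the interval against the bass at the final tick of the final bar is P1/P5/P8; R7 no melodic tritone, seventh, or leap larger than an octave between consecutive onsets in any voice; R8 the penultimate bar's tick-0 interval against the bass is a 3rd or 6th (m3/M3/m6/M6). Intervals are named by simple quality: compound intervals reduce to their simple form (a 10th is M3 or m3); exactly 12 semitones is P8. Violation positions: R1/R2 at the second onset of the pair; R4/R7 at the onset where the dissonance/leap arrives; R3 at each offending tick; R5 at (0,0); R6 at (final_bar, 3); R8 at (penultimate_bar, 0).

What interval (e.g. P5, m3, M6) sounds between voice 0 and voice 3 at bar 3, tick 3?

voice 0=G2 voice 3=B3 -> M3

M3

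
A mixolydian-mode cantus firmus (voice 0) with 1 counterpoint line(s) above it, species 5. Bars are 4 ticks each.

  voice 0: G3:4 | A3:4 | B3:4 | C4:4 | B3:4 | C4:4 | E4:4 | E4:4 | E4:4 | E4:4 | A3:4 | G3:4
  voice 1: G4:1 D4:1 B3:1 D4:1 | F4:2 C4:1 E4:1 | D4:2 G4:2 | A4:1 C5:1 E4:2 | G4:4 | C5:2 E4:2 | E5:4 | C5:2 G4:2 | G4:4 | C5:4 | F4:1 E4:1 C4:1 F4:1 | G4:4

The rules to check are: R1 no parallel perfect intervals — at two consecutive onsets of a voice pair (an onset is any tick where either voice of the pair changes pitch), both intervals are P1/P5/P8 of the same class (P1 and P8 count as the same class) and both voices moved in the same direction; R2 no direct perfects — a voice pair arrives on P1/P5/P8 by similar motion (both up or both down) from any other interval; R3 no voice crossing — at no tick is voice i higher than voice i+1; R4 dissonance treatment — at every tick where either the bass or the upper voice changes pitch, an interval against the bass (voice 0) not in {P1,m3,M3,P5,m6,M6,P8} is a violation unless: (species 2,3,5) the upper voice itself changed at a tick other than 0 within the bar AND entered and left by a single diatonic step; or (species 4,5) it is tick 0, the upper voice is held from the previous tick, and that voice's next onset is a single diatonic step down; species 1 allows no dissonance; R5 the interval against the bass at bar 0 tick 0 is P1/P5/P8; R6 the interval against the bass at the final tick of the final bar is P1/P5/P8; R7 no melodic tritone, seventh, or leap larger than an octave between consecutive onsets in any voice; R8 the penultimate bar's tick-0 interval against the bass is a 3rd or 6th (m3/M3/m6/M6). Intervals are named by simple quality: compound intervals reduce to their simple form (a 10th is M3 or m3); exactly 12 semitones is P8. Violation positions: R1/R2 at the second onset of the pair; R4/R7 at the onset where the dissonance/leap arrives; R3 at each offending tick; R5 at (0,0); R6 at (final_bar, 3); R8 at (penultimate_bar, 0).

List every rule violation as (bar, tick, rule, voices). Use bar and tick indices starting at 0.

bar 0: v0=G3 v1=G4 downbeat P8
bar 1: v0=A3 v1=F4 downbeat m6
bar 2: v0=B3 v1=D4 downbeat m3
bar 3: v0=C4 v1=A4 downbeat M6
bar 4: v0=B3 v1=G4 downbeat m6
bar 5: v0=C4 v1=C5 downbeat P8
bar 6: v0=E4 v1=E5 downbeat P8
bar 7: v0=E4 v1=C5 downbeat m6
bar 8: v0=E4 v1=G4 downbeat m3
bar 9: v0=E4 v1=C5 downbeat m6
bar 10: v0=A3 v1=F4 downbeat m6
bar 11: v0=G3 v1=G4 downbeat P8
  -> R2 @ bar 5 tick 0 v(0, 1): B3/G4 m6 -> C4/C5 P8 similar
  -> R2 @ bar 6 tick 0 v(0, 1): C4/E4 M3 -> E4/E5 P8 similar

(5, 0, R2, (0, 1))
(6, 0, R2, (0, 1))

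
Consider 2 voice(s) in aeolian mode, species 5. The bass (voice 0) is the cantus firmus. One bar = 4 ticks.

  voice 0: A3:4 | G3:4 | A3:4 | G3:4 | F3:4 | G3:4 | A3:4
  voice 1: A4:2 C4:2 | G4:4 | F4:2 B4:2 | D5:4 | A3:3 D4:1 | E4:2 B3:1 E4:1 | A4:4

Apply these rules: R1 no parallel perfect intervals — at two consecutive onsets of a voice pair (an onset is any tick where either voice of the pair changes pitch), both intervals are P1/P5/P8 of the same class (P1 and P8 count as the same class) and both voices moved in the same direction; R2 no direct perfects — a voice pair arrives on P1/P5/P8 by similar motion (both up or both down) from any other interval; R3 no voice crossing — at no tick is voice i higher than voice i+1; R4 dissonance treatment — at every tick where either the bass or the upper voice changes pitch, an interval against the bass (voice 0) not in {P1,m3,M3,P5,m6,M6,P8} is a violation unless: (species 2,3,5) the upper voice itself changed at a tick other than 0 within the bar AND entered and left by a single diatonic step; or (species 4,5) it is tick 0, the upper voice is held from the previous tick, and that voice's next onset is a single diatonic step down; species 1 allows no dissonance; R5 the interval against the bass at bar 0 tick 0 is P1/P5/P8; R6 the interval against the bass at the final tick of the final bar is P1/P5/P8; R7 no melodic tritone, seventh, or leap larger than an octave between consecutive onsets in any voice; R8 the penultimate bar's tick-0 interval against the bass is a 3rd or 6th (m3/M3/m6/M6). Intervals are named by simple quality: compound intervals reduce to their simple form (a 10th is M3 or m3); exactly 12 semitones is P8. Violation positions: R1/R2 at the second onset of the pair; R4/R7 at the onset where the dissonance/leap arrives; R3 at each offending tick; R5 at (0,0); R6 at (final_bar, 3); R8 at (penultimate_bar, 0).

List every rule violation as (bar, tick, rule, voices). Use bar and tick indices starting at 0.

(2, 2, R4, (0, 1))
(2, 2, R7, (1,))
(4, 0, R7, (1,))
(6, 0, R2, (0, 1))

bar 0: v0=A3 v1=A4 downbeat P8
bar 1: v0=G3 v1=G4 downbeat P8
bar 2: v0=A3 v1=F4 downbeat m6
bar 3: v0=G3 v1=D5 downbeat P5
bar 4: v0=F3 v1=A3 downbeat M3
bar 5: v0=G3 v1=E4 downbeat M6
bar 6: v0=A3 v1=A4 downbeat P8
  -> R4 @ bar 2 tick 2 v(0, 1): A3/B4 M2 untreated
  -> R7 @ bar 2 tick 2 v(1,): F4->B4 leap 6st
  -> R7 @ bar 4 tick 0 v(1,): D5->A3 leap 17st
  -> R2 @ bar 6 tick 0 v(0, 1): G3/E4 M6 -> A3/A4 P8 similar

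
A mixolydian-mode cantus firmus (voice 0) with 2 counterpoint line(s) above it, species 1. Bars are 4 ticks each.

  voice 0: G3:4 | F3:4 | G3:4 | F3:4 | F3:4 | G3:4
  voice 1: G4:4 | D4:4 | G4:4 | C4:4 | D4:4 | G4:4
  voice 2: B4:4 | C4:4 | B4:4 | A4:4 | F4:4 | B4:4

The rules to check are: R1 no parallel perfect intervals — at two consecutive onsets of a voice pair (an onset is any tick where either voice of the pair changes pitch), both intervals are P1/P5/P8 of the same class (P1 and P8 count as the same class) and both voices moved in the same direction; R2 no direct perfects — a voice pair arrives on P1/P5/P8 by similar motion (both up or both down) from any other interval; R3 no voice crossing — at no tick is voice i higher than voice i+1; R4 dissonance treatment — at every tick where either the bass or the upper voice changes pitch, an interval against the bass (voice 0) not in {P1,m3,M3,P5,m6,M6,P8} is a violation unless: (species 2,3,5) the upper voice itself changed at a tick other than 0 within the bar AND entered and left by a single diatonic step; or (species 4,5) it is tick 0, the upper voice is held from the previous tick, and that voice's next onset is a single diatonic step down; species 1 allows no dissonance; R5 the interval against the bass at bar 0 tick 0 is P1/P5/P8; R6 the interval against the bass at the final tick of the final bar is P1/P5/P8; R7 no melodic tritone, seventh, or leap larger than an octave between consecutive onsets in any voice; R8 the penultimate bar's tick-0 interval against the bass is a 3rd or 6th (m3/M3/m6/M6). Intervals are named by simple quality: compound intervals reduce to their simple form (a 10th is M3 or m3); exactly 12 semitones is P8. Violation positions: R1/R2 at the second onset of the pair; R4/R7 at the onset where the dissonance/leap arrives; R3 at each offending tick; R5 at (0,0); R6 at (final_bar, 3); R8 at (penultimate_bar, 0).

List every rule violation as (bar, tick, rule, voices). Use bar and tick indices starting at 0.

bar 0: v0=G3 v1=G4 v2=B4 downbeat M3
bar 1: v0=F3 v1=D4 v2=C4 downbeat P5
bar 2: v0=G3 v1=G4 v2=B4 downbeat M3
bar 3: v0=F3 v1=C4 v2=A4 downbeat M3
bar 4: v0=F3 v1=D4 v2=F4 downbeat P8
bar 5: v0=G3 v1=G4 v2=B4 downbeat M3
  -> R5 @ bar 0 tick 0 v(0, 2): opens on M3
  -> R2 @ bar 1 tick 0 v(0, 2): G3/B4 M3 -> F3/C4 P5 similar
  -> R3 @ bar 1 tick 0 v(1, 2): D4 above C4
  -> R7 @ bar 1 tick 0 v(2,): B4->C4 leap 11st
  -> R3 @ bar 1 tick 1 v(1, 2): D4 above C4
  -> R3 @ bar 1 tick 2 v(1, 2): D4 above C4
  -> R3 @ bar 1 tick 3 v(1, 2): D4 above C4
  -> R2 @ bar 2 tick 0 v(0, 1): F3/D4 M6 -> G3/G4 P8 similar
  -> R7 @ bar 2 tick 0 v(2,): C4->B4 leap 11st
  -> R2 @ bar 3 tick 0 v(0, 1): G3/G4 P8 -> F3/C4 P5 similar
  -> R8 @ bar 4 tick 0 v(0, 2): penult P8 not 3rd/6th
  -> R2 @ bar 5 tick 0 v(0, 1): F3/D4 M6 -> G3/G4 P8 similar
  -> R7 @ bar 5 tick 0 v(2,): F4->B4 leap 6st
  -> R6 @ bar 5 tick 3 v(0, 2): closes on M3

(0, 0, R5, (0, 2))
(1, 0, R2, (0, 2))
(1, 0, R3, (1, 2))
(1, 0, R7, (2,))
(1, 1, R3, (1, 2))
(1, 2, R3, (1, 2))
(1, 3, R3, (1, 2))
(2, 0, R2, (0, 1))
(2, 0, R7, (2,))
(3, 0, R2, (0, 1))
(4, 0, R8, (0, 2))
(5, 0, R2, (0, 1))
(5, 0, R7, (2,))
(5, 3, R6, (0, 2))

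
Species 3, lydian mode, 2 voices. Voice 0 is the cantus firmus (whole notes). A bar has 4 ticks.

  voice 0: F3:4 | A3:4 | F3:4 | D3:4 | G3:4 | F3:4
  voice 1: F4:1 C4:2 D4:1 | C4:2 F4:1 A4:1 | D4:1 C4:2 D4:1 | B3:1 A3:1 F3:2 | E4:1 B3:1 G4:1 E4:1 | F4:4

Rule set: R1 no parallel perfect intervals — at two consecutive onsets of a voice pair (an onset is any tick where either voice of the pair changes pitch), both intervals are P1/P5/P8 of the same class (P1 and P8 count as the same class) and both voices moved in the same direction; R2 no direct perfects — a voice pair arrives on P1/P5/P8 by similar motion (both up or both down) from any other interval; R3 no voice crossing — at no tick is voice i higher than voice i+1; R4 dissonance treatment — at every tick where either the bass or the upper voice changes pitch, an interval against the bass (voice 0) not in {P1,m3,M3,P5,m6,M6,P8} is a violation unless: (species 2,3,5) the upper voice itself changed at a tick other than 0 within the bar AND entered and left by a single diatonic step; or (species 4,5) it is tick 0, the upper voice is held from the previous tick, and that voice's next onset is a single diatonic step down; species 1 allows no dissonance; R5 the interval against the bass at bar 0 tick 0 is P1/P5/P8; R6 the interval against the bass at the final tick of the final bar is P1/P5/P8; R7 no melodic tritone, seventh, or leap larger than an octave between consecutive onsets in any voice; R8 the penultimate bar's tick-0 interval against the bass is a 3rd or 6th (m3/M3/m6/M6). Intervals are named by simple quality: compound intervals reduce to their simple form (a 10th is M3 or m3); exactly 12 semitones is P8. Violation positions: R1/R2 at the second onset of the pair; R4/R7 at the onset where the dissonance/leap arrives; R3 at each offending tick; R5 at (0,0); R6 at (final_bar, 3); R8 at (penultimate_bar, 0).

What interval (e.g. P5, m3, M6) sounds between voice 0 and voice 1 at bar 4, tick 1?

voice 0=G3 voice 1=B3 -> M3

M3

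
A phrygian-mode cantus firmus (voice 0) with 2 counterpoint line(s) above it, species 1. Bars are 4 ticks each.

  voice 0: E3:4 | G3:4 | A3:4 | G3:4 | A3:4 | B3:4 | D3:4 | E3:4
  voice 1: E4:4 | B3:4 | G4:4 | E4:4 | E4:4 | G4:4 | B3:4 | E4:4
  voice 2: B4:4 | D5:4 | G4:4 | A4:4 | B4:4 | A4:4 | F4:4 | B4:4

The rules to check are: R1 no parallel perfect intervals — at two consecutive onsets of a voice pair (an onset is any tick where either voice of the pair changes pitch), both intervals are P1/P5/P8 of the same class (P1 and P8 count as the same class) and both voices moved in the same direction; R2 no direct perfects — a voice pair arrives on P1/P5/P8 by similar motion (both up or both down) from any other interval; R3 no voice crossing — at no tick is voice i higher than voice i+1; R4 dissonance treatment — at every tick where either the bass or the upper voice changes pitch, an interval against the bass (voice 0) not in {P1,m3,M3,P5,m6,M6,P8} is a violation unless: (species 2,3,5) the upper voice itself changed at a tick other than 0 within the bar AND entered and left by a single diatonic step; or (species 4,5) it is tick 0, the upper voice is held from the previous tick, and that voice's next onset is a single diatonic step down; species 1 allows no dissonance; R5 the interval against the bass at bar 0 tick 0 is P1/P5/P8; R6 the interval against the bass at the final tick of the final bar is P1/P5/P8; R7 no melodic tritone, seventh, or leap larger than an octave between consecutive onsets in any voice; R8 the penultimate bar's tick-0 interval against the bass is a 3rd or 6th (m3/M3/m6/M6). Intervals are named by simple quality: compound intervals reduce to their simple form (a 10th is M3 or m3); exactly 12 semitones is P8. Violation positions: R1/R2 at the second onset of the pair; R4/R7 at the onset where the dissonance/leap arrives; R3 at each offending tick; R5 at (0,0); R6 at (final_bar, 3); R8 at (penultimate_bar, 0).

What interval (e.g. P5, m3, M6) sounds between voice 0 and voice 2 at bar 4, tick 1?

M2

voice 0=A3 voice 2=B4 -> M2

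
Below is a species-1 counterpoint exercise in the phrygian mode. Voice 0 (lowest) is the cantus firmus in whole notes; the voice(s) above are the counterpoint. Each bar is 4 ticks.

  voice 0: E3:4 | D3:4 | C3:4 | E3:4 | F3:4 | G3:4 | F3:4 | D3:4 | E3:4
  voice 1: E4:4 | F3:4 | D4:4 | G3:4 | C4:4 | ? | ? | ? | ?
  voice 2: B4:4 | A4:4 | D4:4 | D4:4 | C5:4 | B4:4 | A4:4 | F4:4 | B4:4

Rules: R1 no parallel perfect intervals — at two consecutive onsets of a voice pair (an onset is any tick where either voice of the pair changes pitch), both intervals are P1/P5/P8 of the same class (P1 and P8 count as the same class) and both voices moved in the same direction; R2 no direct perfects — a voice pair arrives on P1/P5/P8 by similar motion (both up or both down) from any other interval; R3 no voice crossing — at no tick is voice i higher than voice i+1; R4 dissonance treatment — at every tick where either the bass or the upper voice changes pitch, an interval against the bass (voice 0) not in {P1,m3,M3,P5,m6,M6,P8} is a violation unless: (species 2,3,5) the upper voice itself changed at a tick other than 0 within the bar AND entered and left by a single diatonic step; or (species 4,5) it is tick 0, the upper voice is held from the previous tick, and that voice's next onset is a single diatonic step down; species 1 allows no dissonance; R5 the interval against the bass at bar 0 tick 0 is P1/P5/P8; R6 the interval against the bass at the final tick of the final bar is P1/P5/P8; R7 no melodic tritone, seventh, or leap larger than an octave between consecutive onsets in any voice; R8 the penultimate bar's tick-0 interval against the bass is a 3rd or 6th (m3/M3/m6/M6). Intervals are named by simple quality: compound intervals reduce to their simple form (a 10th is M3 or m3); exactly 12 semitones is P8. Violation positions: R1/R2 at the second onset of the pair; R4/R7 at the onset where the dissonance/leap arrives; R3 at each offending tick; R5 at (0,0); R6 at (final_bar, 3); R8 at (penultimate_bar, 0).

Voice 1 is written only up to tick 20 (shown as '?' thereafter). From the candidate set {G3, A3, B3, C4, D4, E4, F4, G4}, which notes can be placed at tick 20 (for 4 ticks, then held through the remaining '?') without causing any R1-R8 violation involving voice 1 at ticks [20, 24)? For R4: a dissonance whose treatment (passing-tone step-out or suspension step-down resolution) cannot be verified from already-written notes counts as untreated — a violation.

G3: legal
A3: violates R4
B3: violates R1
C4: violates R4
D4: violates R1
E4: legal
F4: violates R4
G4: violates R2

{E4, G3}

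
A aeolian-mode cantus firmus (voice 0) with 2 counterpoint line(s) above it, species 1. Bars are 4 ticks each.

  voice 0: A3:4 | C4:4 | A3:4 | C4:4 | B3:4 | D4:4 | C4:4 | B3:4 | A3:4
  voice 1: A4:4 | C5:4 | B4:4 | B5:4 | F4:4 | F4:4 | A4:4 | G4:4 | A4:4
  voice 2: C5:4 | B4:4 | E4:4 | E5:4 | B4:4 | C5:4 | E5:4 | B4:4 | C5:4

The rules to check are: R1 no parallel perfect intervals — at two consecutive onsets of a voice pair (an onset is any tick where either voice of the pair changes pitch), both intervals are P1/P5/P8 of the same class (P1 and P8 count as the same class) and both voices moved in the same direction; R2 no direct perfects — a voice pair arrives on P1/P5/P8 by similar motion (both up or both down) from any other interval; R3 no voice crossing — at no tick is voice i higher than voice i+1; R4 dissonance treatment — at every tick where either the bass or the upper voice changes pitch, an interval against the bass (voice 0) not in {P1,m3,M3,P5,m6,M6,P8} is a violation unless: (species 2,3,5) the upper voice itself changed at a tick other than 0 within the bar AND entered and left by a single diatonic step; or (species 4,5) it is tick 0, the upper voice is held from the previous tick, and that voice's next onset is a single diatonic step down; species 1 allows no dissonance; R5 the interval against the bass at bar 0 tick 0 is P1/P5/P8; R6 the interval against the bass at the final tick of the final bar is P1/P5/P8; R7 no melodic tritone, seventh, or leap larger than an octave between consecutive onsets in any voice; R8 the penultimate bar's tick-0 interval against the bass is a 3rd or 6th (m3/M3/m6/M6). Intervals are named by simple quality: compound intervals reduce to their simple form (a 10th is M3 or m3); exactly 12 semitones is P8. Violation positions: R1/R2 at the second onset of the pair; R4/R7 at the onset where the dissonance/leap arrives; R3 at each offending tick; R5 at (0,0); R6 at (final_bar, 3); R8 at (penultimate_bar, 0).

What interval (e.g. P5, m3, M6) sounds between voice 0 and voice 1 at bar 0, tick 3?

voice 0=A3 voice 1=A4 -> P8

P8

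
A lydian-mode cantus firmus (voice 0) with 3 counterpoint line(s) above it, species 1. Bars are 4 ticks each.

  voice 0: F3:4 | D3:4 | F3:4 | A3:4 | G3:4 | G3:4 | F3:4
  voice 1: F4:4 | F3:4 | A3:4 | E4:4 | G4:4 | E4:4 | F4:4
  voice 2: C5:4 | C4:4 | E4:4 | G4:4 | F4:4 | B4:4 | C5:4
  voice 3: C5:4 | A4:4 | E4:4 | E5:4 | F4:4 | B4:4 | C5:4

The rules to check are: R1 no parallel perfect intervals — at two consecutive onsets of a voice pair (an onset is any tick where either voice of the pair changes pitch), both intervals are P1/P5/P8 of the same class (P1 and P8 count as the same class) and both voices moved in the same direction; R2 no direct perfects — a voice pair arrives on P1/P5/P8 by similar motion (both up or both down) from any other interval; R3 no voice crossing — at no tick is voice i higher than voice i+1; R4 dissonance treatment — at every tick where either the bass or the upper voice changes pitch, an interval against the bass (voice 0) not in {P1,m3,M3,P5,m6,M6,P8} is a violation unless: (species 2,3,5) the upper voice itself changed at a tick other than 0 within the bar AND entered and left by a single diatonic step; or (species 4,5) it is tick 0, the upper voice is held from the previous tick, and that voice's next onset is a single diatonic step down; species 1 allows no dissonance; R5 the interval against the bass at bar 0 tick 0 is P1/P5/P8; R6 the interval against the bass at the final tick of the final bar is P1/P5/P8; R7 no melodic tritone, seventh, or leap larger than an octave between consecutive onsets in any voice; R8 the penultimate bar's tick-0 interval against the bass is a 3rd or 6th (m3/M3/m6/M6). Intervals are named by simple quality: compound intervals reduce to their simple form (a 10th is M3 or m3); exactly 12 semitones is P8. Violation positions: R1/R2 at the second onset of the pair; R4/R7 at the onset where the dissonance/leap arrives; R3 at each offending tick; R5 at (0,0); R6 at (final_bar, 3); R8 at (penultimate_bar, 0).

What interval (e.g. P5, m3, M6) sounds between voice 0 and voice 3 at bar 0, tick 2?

P5

voice 0=F3 voice 3=C5 -> P5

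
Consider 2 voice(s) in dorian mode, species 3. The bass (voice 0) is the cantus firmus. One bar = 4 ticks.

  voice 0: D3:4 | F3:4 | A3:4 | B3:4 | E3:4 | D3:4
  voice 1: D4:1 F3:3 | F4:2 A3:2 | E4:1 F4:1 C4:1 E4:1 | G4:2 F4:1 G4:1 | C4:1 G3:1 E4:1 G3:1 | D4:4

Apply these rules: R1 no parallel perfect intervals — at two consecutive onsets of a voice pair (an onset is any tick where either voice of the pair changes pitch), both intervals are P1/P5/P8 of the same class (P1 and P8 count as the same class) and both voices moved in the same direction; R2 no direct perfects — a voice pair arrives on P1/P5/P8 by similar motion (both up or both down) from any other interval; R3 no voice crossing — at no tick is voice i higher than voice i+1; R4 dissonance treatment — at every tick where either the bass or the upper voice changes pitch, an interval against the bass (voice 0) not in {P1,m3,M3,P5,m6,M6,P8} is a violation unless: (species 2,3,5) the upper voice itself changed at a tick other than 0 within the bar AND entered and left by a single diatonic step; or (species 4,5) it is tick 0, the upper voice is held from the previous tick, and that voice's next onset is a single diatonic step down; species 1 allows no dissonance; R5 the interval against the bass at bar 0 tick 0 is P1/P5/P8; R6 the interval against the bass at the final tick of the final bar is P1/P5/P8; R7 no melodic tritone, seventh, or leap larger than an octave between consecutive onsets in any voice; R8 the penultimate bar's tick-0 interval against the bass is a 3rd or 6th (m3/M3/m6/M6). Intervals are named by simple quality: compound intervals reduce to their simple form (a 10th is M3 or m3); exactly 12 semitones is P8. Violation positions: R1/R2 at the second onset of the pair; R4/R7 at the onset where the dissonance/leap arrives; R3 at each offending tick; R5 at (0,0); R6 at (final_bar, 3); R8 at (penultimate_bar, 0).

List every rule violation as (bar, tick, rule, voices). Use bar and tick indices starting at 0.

bar 0: v0=D3 v1=D4 downbeat P8
bar 1: v0=F3 v1=F4 downbeat P8
bar 2: v0=A3 v1=E4 downbeat P5
bar 3: v0=B3 v1=G4 downbeat m6
bar 4: v0=E3 v1=C4 downbeat m6
bar 5: v0=D3 v1=D4 downbeat P8
  -> R2 @ bar 1 tick 0 v(0, 1): D3/F3 m3 -> F3/F4 P8 similar
  -> R2 @ bar 2 tick 0 v(0, 1): F3/A3 M3 -> A3/E4 P5 similar

(1, 0, R2, (0, 1))
(2, 0, R2, (0, 1))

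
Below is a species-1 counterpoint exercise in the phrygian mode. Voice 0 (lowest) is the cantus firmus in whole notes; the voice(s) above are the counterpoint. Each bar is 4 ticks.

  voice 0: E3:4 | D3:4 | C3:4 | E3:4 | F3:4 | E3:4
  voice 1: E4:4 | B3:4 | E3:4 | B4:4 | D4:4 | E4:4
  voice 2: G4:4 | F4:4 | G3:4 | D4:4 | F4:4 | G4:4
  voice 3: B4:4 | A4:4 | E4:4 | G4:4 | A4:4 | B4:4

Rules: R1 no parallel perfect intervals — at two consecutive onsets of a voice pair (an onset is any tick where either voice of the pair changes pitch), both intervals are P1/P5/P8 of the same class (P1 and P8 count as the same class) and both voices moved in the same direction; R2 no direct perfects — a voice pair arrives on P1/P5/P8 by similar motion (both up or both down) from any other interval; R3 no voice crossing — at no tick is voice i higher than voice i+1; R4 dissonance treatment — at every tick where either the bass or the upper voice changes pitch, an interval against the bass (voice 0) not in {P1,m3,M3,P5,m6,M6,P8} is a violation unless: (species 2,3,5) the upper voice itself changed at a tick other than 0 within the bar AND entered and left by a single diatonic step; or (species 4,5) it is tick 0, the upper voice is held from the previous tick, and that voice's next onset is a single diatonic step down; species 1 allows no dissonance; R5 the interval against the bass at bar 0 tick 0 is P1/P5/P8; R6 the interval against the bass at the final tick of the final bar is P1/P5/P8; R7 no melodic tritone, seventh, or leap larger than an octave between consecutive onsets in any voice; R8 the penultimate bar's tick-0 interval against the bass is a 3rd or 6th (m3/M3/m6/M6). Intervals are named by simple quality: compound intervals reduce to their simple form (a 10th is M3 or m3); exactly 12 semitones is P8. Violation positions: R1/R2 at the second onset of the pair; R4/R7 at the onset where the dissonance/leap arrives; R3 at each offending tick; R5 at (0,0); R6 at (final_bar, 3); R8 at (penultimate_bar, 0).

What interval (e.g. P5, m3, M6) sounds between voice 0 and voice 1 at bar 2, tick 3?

M3

voice 0=C3 voice 1=E3 -> M3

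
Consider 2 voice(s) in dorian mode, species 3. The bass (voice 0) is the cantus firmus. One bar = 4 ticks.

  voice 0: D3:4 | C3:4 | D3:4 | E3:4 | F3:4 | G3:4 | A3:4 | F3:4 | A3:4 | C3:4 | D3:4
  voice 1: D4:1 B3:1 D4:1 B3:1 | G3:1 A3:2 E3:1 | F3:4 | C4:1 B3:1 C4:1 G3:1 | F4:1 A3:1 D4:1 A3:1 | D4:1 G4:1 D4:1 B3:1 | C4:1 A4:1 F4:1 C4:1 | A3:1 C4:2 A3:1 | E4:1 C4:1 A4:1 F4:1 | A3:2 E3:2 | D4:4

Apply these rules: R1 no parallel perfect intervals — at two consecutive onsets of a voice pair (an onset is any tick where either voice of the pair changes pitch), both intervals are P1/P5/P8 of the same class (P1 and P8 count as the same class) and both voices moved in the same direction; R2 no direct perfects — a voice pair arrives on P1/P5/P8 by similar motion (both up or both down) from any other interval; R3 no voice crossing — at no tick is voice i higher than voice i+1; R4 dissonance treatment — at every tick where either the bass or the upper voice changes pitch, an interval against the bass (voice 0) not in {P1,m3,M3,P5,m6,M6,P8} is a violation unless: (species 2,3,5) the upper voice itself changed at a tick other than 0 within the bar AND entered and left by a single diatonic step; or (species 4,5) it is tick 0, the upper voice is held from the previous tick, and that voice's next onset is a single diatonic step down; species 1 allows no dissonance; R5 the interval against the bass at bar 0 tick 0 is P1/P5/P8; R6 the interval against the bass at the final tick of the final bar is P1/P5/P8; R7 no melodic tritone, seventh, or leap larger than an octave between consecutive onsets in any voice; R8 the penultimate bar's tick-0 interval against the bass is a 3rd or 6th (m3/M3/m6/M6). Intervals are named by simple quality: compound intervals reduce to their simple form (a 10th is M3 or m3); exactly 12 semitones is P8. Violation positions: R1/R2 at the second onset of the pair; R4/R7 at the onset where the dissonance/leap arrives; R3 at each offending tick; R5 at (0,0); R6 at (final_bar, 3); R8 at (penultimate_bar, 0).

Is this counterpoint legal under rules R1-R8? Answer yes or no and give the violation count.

bar 0: v0=D3 v1=D4 (P8)
bar 1: v0=C3 v1=G3 (P5)
bar 2: v0=D3 v1=F3 (m3)
bar 3: v0=E3 v1=C4 (m6)
bar 4: v0=F3 v1=F4 (P8)
bar 5: v0=G3 v1=D4 (P5)
bar 6: v0=A3 v1=C4 (m3)
bar 7: v0=F3 v1=A3 (M3)
bar 8: v0=A3 v1=E4 (P5)
bar 9: v0=C3 v1=A3 (M6)
bar 10: v0=D3 v1=D4 (P8)
  R2 @ bar1.0: D3/B3 M6 -> C3/G3 P5 similar
  R2 @ bar4.0: E3/G3 m3 -> F3/F4 P8 similar
  R7 @ bar4.0: G3->F4 leap 10st
  R2 @ bar5.0: F3/A3 M3 -> G3/D4 P5 similar
  R2 @ bar8.0: F3/A3 M3 -> A3/E4 P5 similar
  R2 @ bar10.0: C3/E3 M3 -> D3/D4 P8 similar
  R7 @ bar10.0: E3->D4 leap 10st

No (7 violations)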